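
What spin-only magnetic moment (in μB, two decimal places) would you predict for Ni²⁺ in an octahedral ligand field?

2.83 μB

Ni sits in group 10; removing 2 electrons leaves Ni²⁺ with 10 − 2 = 8 d electrons.
For octahedral d⁸ the high- and low-spin configurations coincide.
Configuration: t₂g⁶ eg² → 2 unpaired electrons.
μ(spin-only) = √[2(2+2)] = √8 ≈ 2.83 μB.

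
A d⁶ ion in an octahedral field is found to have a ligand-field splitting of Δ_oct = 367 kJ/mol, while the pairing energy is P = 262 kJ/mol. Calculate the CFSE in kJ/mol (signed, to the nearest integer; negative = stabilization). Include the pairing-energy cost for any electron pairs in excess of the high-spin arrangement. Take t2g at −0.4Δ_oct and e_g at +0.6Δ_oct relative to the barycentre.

Here Δ_oct > P (367 > 262), so the low-spin state is favoured.
Filling d⁶ accordingly: t2g^6 e_g^0.
Orbital CFSE = -2.4Δ_oct = -2.4 × 367 = -881 kJ/mol.
Excess pairs vs high-spin: 3 − 1 = 2; pairing cost = +524 kJ/mol.
Net CFSE = -881 + 524 = -357 kJ/mol.

-357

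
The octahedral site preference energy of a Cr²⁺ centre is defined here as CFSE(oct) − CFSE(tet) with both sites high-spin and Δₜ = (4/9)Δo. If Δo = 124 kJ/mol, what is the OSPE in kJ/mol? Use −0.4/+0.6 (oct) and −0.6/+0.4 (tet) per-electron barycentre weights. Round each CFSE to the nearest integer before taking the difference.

Cr sits in group 6; removing 2 electrons leaves Cr²⁺ with 6 − 2 = 4 d electrons.
In an octahedral site d⁴ (HS) is t2g^3 e_g^1, giving CFSE(oct) = -0.6Δo = -74 kJ/mol.
In a tetrahedral site the filling is e^2 t2^2: CFSE(tet) = -0.4Δₜ = -0.4 × (4/9)(124) = -22 kJ/mol.
OSPE = CFSE(oct) − CFSE(tet) = -74 − (-22) = -52 kJ/mol.

-52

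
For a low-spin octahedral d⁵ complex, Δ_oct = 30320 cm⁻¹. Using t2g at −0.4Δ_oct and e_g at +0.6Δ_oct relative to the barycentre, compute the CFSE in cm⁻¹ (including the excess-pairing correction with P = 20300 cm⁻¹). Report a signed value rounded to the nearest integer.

The d⁵ electrons fill as t2g^5 e_g^0.
CFSE(orbital) = 5×(-0.4Δ_oct) + 0×(0.6Δ_oct) = -2.0Δ_oct; with Δ_oct = 30320 cm⁻¹ that is -60640 cm⁻¹.
Relative to high-spin t2g^3 e_g^2 (0 paired), the low-spin configuration has 2 additional pairs, contributing +2 × 20300 = +40600 cm⁻¹.
Combining: -60640 + 40600 = -20040 cm⁻¹.

-20040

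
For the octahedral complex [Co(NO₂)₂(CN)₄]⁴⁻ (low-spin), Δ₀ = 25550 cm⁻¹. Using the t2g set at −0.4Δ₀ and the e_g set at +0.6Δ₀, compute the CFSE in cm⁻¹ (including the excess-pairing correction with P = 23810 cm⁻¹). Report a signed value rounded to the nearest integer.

Ligand charges: 2×(-1) from NO₂⁻ and 4×(-1) from CN⁻ sum to -6; with overall charge -4, Co is +2.
Group 9 minus oxidation state +2 gives a d⁷ configuration for Co²⁺.
Configuration: t2g^6 e_g^1.
Orbital CFSE = 6(-0.4) + 1(0.6) = -1.8Δ₀ = -1.8 × 25550 = -45990 cm⁻¹.
High-spin d⁷ would be t2g^5 e_g^2 with 2 pairs; low-spin has 3, so 1 excess pair costs +1P = +23810 cm⁻¹.
Overall CFSE = -45990 + 23810 = -22180 cm⁻¹.

-22180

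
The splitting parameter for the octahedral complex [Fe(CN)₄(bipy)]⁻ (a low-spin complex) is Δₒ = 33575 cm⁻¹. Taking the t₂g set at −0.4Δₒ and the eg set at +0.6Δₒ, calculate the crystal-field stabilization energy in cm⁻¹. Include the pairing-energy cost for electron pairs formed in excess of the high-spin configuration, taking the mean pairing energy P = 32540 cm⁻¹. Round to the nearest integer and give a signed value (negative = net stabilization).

Ligand charges: 4×(-1) from CN⁻ and 1×(+0) from bipy sum to -4; with overall charge -1, Fe is +3.
Fe sits in group 8; removing 3 electrons leaves Fe³⁺ with 8 − 3 = 5 d electrons.
The d⁵ electrons fill as t₂g⁵ eg⁰.
Orbital CFSE = 5(-0.4) + 0(0.6) = -2.0Δₒ = -2.0 × 33575 = -67150 cm⁻¹.
Relative to high-spin t₂g³ eg² (0 paired), the low-spin configuration has 2 additional pairs, contributing +2 × 32540 = +65080 cm⁻¹.
Overall CFSE = -67150 + 65080 = -2070 cm⁻¹.

-2070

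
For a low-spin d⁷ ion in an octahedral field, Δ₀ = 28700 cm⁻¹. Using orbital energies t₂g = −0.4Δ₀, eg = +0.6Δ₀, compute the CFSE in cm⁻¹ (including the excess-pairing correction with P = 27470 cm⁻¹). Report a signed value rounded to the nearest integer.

The d⁷ electrons fill as t₂g⁶ eg¹.
Orbital CFSE = 6(-0.4) + 1(0.6) = -1.8Δ₀ = -1.8 × 28700 = -51660 cm⁻¹.
Relative to high-spin t₂g⁵ eg² (2 paired), the low-spin configuration has 1 additional pair, contributing +1 × 27470 = +27470 cm⁻¹.
Combining: -51660 + 27470 = -24190 cm⁻¹.

-24190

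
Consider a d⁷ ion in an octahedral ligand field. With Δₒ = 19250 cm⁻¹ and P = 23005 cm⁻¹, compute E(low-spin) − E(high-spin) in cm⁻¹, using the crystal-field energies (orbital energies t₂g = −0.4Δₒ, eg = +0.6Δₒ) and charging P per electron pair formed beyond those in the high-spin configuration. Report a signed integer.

High-spin d⁷ fills as t₂g⁵ eg² with CFSE 5(−0.4) + 2(+0.6) = -0.8Δₒ = -15400 cm⁻¹.
Low-spin t₂g⁶ eg¹ gives -1.8Δₒ = -34650 cm⁻¹, but forming 1 extra pair costs 1P = 23005 cm⁻¹, so E(LS) = -34650 + 23005 = -11645 cm⁻¹.
The difference is -11645 − (-15400) = 3755 cm⁻¹, so high-spin lies lower.

3755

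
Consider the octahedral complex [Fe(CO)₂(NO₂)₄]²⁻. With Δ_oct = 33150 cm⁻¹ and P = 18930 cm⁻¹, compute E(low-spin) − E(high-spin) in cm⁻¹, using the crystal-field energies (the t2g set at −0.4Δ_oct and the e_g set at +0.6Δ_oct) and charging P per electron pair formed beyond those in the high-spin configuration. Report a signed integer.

-28440

Ligand charges: 2×(+0) from CO and 4×(-1) from NO₂⁻ sum to -4; with overall charge -2, Fe is +2.
Group 8 minus oxidation state +2 gives a d⁶ configuration for Fe²⁺.
High-spin: t2g^4 e_g^2, CFSE = -0.4Δ_oct = -13260 cm⁻¹.
For low-spin the configuration is t2g^6 e_g^0: orbital energy -2.4 × 33150 = -79560 cm⁻¹, and 2 additional pairs relative to high-spin add 37860 cm⁻¹, giving -41700 cm⁻¹.
The difference is -41700 − (-13260) = -28440 cm⁻¹, so low-spin lies lower.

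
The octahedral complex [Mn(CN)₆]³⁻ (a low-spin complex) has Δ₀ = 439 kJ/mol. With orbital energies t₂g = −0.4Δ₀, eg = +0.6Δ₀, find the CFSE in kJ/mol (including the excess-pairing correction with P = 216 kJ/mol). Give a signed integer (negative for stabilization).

-486

Each CN⁻ contributes -1; 6 × (-1) = -6. With overall charge -3, Mn is in the +3 oxidation state.
Mn is in group 7, so Mn³⁺ is d⁴ (7 − 3 = 4).
Configuration: t₂g⁴ eg⁰.
CFSE(orbital) = 4×(-0.4Δ₀) + 0×(0.6Δ₀) = -1.6Δ₀; with Δ₀ = 439 kJ/mol that is -702 kJ/mol.
Relative to high-spin t₂g³ eg¹ (0 paired), the low-spin configuration has 1 additional pair, contributing +1 × 216 = +216 kJ/mol.
Net CFSE = -702 + 216 = -486 kJ/mol.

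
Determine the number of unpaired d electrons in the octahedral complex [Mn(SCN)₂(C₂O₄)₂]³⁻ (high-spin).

Ligand charges: 2×(-1) from SCN⁻ and 2×(-2) from C₂O₄²⁻ sum to -6; with overall charge -3, Mn is +3.
Mn sits in group 7; removing 3 electrons leaves Mn³⁺ with 7 − 3 = 4 d electrons.
Configuration: t₂g³ eg¹, giving 4 unpaired electrons.

4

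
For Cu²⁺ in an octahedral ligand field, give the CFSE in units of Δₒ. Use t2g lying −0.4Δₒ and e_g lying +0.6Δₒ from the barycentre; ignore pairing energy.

Cu²⁺: group 11, so d-count = 11 − 2 = 9.
Configuration: t2g^6 e_g^3.
CFSE = 6(-0.4Δₒ) + 3(0.6Δₒ) = -2.4Δₒ + 1.8Δₒ = -0.6Δₒ.

-0.6 Δₒ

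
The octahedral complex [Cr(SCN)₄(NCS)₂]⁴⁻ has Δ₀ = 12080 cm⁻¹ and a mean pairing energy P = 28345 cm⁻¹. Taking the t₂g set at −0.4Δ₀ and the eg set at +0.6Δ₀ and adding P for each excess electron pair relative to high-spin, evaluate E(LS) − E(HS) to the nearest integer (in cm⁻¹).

Ligand charges: 4×(-1) from SCN⁻ and 2×(-1) from NCS⁻ sum to -6; with overall charge -4, Cr is +2.
Cr is in group 6, so Cr²⁺ is d⁴ (6 − 2 = 4).
High-spin d⁴ fills as t₂g³ eg¹ with CFSE 3(−0.4) + 1(+0.6) = -0.6Δ₀ = -7248 cm⁻¹.
Low-spin t₂g⁴ eg⁰ gives -1.6Δ₀ = -19328 cm⁻¹, but forming 1 extra pair costs 1P = 28345 cm⁻¹, so E(LS) = -19328 + 28345 = 9017 cm⁻¹.
Thus E(LS) − E(HS) = 16265 cm⁻¹.

16265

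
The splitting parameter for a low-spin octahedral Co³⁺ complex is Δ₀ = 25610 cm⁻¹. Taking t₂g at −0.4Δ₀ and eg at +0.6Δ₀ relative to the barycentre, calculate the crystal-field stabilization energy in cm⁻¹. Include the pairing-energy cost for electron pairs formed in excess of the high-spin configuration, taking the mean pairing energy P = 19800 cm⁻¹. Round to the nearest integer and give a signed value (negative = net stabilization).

-21864

Co sits in group 9; removing 3 electrons leaves Co³⁺ with 9 − 3 = 6 d electrons.
Electron filling gives t₂g⁶ eg⁰.
The orbital stabilization is -2.4Δ₀ = -2.4 × 25610 = -61464 cm⁻¹.
Relative to high-spin t₂g⁴ eg² (1 paired), the low-spin configuration has 2 additional pairs, contributing +2 × 19800 = +39600 cm⁻¹.
Overall CFSE = -61464 + 39600 = -21864 cm⁻¹.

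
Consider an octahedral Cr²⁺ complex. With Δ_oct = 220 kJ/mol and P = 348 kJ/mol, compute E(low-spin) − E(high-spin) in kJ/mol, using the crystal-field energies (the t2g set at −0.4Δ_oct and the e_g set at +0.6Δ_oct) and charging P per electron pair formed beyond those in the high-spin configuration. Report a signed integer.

Cr sits in group 6; removing 2 electrons leaves Cr²⁺ with 6 − 2 = 4 d electrons.
In the high-spin limit (t2g^3 e_g^1) the orbital term is -0.6Δ_oct = -132 kJ/mol, with no excess pairing.
Low-spin t2g^4 e_g^0 gives -1.6Δ_oct = -352 kJ/mol, but forming 1 extra pair costs 1P = 348 kJ/mol, so E(LS) = -352 + 348 = -4 kJ/mol.
E(LS) − E(HS) = -4 − (-132) = 128 kJ/mol.

128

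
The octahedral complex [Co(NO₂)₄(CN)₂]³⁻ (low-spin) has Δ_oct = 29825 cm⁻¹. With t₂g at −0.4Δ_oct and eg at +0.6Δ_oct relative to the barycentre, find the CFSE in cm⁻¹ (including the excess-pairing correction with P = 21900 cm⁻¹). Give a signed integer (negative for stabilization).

Ligand charges: 4×(-1) from NO₂⁻ and 2×(-1) from CN⁻ sum to -6; with overall charge -3, Co is +3.
Co sits in group 9; removing 3 electrons leaves Co³⁺ with 9 − 3 = 6 d electrons.
Electron filling gives t₂g⁶ eg⁰.
The orbital stabilization is -2.4Δ_oct = -2.4 × 29825 = -71580 cm⁻¹.
High-spin d⁶ would be t₂g⁴ eg² with 1 pair; low-spin has 3, so 2 excess pairs cost +2P = +43800 cm⁻¹.
Overall CFSE = -71580 + 43800 = -27780 cm⁻¹.

-27780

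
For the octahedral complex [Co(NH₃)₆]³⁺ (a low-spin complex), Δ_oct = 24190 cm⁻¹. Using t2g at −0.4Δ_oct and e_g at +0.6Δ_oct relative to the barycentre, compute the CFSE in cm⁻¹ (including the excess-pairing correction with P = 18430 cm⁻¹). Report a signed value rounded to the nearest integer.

NH₃ is neutral, so the +3 overall charge sits on Co: oxidation state +3.
Co is in group 9, so Co³⁺ is d⁶ (9 − 3 = 6).
Electron filling gives t2g^6 e_g^0.
The orbital stabilization is -2.4Δ_oct = -2.4 × 24190 = -58056 cm⁻¹.
High-spin d⁶ would be t2g^4 e_g^2 with 1 pair; low-spin has 3, so 2 excess pairs cost +2P = +36860 cm⁻¹.
Net CFSE = -58056 + 36860 = -21196 cm⁻¹.

-21196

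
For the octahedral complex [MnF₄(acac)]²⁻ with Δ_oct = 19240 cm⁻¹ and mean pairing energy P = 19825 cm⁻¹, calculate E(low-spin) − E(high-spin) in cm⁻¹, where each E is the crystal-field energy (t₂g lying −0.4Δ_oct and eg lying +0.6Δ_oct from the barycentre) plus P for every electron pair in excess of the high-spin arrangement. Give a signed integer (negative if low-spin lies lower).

Ligand charges: 4×(-1) from F⁻ and 1×(-1) from acac⁻ sum to -5; with overall charge -2, Mn is +3.
Group 7 minus oxidation state +3 gives a d⁴ configuration for Mn³⁺.
High-spin d⁴ fills as t₂g³ eg¹ with CFSE 3(−0.4) + 1(+0.6) = -0.6Δ_oct = -11544 cm⁻¹.
For low-spin the configuration is t₂g⁴ eg⁰: orbital energy -1.6 × 19240 = -30784 cm⁻¹, and 1 additional pair relative to high-spin adds 19825 cm⁻¹, giving -10959 cm⁻¹.
The difference is -10959 − (-11544) = 585 cm⁻¹, so high-spin lies lower.

585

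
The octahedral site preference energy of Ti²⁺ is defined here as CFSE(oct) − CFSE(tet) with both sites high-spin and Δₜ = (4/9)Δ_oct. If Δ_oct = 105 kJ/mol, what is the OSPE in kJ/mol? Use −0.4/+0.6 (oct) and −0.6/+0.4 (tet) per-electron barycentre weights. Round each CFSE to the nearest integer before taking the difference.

-28

Ti is in group 4, so Ti²⁺ is d² (4 − 2 = 2).
Octahedral high-spin t₂g² eg⁰: CFSE = -0.8 × 105 = -84 kJ/mol.
Tetrahedral e² t₂⁰ gives -1.2Δₜ = -1.2 × (4/9) × 105 = -56 kJ/mol.
Subtracting, OSPE = -84 − (-56) = -28 kJ/mol.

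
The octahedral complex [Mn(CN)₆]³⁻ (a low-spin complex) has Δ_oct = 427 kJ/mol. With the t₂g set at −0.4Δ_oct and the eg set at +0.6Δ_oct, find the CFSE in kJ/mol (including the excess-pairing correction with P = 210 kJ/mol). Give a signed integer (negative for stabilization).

-473

Each CN⁻ contributes -1; 6 × (-1) = -6. With overall charge -3, Mn is in the +3 oxidation state.
Group 7 minus oxidation state +3 gives a d⁴ configuration for Mn³⁺.
The d⁴ electrons fill as t₂g⁴ eg⁰.
Orbital CFSE = 4(-0.4) + 0(0.6) = -1.6Δ_oct = -1.6 × 427 = -683 kJ/mol.
Pairing penalty: 1 pair vs 0 in the high-spin reference → 1 extra × P = 210 kJ/mol.
Net CFSE = -683 + 210 = -473 kJ/mol.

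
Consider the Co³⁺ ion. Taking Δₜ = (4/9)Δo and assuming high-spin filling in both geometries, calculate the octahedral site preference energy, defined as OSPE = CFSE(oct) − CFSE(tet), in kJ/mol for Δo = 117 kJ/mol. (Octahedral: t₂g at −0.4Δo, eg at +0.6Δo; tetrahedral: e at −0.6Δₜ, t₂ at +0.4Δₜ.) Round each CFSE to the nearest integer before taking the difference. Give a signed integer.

Group 9 minus oxidation state +3 gives a d⁶ configuration for Co³⁺.
Octahedral (high-spin): t₂g⁴ eg², CFSE = 4(−0.4) + 2(+0.6) = -0.4Δo = -0.4 × 117 = -47 kJ/mol.
In a tetrahedral site the filling is e³ t₂³: CFSE(tet) = -0.6Δₜ = -0.6 × (4/9)(117) = -31 kJ/mol.
OSPE = CFSE(oct) − CFSE(tet) = -47 − (-31) = -16 kJ/mol.

-16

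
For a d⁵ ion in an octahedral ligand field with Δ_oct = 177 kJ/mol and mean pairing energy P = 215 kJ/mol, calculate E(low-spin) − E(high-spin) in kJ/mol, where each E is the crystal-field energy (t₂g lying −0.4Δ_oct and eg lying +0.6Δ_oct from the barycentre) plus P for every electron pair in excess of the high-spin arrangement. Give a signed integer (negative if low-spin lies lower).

76

High-spin: t₂g³ eg², CFSE = 0.0Δ_oct = 0 kJ/mol.
Low-spin t₂g⁵ eg⁰ gives -2.0Δ_oct = -354 kJ/mol, but forming 2 extra pairs costs 2P = 430 kJ/mol, so E(LS) = -354 + 430 = 76 kJ/mol.
E(LS) − E(HS) = 76 − (0) = 76 kJ/mol.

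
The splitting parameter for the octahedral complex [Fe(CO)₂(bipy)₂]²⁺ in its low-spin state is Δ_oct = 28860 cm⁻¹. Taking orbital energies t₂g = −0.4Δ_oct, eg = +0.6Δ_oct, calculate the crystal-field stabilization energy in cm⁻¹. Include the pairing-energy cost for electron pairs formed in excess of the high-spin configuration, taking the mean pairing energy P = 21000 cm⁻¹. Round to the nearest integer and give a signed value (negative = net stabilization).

-27264

Ligand charges: 2×(+0) from CO and 2×(+0) from bipy sum to +0; with overall charge +2, Fe is +2.
Fe²⁺: group 8, so d-count = 8 − 2 = 6.
The d⁶ electrons fill as t₂g⁶ eg⁰.
Orbital CFSE = 6(-0.4) + 0(0.6) = -2.4Δ_oct = -2.4 × 28860 = -69264 cm⁻¹.
High-spin d⁶ would be t₂g⁴ eg² with 1 pair; low-spin has 3, so 2 excess pairs cost +2P = +42000 cm⁻¹.
Overall CFSE = -69264 + 42000 = -27264 cm⁻¹.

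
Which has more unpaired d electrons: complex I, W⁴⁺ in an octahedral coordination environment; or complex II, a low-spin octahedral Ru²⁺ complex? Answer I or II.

I: W is in group 6, so W⁴⁺ is d² (6 − 4 = 2); t2g^2 e_g^0 → 2 unpaired.
II: Group 8 minus oxidation state +2 gives a d⁶ configuration for Ru²⁺; t₂g⁶ eg⁰ → 0 unpaired.
So I has more unpaired electrons.

I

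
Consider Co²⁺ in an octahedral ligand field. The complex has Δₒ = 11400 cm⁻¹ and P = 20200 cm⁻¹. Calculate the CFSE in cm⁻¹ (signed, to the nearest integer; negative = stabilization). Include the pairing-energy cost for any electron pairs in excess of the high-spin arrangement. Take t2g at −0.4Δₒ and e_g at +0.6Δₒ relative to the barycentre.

-9120

Co²⁺: group 9, so d-count = 9 − 2 = 7.
Since Δₒ = 11400 cm⁻¹ < P = 20200 cm⁻¹, the complex adopts the high-spin configuration.
That gives t2g^5 e_g^2.
Orbital CFSE = -0.8Δₒ = -0.8 × 11400 = -9120 cm⁻¹.
High-spin has no excess pairs, so no pairing correction applies.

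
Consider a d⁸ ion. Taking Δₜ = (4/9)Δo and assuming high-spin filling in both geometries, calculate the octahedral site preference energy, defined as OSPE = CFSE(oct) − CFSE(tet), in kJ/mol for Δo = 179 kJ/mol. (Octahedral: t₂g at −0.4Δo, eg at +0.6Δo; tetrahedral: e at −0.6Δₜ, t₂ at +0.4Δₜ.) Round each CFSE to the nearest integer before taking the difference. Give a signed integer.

Octahedral (high-spin): t₂g⁶ eg², CFSE = 6(−0.4) + 2(+0.6) = -1.2Δo = -1.2 × 179 = -215 kJ/mol.
Tetrahedral: e⁴ t₂⁴, CFSE = 4(−0.6) + 4(+0.4) = -0.8Δₜ = -0.8 × (4/9) × 179 = -64 kJ/mol.
OSPE = CFSE(oct) − CFSE(tet) = -215 − (-64) = -151 kJ/mol.

-151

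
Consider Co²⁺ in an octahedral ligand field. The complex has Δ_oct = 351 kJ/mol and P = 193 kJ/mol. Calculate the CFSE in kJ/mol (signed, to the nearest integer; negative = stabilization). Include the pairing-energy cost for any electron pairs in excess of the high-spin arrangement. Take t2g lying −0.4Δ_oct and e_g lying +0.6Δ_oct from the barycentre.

Co²⁺: group 9, so d-count = 9 − 2 = 7.
Since Δ_oct = 351 kJ/mol > P = 193 kJ/mol, the complex adopts the low-spin configuration.
That gives t2g^6 e_g^1.
Orbital CFSE = -1.8Δ_oct = -1.8 × 351 = -632 kJ/mol.
Excess pairs vs high-spin: 3 − 2 = 1; pairing cost = +193 kJ/mol.
Net CFSE = -632 + 193 = -439 kJ/mol.

-439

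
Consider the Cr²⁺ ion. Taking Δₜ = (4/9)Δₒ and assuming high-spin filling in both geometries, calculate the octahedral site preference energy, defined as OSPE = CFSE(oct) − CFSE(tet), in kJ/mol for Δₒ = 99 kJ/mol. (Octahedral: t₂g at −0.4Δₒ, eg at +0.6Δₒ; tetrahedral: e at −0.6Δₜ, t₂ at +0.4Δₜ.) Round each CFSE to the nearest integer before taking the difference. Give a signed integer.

-41

Cr²⁺: group 6, so d-count = 6 − 2 = 4.
Octahedral high-spin t₂g³ eg¹: CFSE = -0.6 × 99 = -59 kJ/mol.
In a tetrahedral site the filling is e² t₂²: CFSE(tet) = -0.4Δₜ = -0.4 × (4/9)(99) = -18 kJ/mol.
Subtracting, OSPE = -59 − (-18) = -41 kJ/mol.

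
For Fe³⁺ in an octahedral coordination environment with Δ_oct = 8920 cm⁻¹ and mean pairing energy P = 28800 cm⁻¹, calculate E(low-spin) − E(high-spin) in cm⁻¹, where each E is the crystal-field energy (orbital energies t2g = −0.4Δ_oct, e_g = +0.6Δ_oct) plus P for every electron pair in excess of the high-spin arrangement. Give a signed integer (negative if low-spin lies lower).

39760

Fe³⁺: group 8, so d-count = 8 − 3 = 5.
In the high-spin limit (t2g^3 e_g^2) the orbital term is 0.0Δ_oct = 0 cm⁻¹, with no excess pairing.
For low-spin the configuration is t2g^5 e_g^0: orbital energy -2.0 × 8920 = -17840 cm⁻¹, and 2 additional pairs relative to high-spin add 57600 cm⁻¹, giving 39760 cm⁻¹.
Thus E(LS) − E(HS) = 39760 cm⁻¹.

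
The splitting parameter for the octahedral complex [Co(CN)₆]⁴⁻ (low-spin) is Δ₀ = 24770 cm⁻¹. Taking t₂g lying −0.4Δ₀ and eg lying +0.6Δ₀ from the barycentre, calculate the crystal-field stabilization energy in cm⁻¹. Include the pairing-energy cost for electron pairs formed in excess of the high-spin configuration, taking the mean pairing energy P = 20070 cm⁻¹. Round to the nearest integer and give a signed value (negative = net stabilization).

Each CN⁻ contributes -1; 6 × (-1) = -6. With overall charge -4, Co is in the +2 oxidation state.
Group 9 minus oxidation state +2 gives a d⁷ configuration for Co²⁺.
Configuration: t₂g⁶ eg¹.
The orbital stabilization is -1.8Δ₀ = -1.8 × 24770 = -44586 cm⁻¹.
High-spin d⁷ would be t₂g⁵ eg² with 2 pairs; low-spin has 3, so 1 excess pair costs +1P = +20070 cm⁻¹.
Net CFSE = -44586 + 20070 = -24516 cm⁻¹.

-24516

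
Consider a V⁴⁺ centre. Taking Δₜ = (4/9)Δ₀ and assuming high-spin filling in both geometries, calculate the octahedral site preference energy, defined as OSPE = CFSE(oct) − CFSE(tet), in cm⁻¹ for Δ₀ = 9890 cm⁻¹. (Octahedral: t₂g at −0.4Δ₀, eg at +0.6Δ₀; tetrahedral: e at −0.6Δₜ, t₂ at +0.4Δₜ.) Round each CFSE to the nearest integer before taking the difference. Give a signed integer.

V is in group 5, so V⁴⁺ is d¹ (5 − 4 = 1).
In an octahedral site d¹ (HS) is t₂g¹ eg⁰, giving CFSE(oct) = -0.4Δ₀ = -3956 cm⁻¹.
Tetrahedral: e¹ t₂⁰, CFSE = 1(−0.6) + 0(+0.4) = -0.6Δₜ = -0.6 × (4/9) × 9890 = -2637 cm⁻¹.
Subtracting, OSPE = -3956 − (-2637) = -1319 cm⁻¹.

-1319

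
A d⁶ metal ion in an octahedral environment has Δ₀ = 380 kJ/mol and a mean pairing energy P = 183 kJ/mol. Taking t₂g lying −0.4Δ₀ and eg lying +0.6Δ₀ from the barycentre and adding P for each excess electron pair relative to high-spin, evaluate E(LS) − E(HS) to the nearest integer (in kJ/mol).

-394

In the high-spin limit (t₂g⁴ eg²) the orbital term is -0.4Δ₀ = -152 kJ/mol, with no excess pairing.
Low-spin t₂g⁶ eg⁰ gives -2.4Δ₀ = -912 kJ/mol, but forming 2 extra pairs costs 2P = 366 kJ/mol, so E(LS) = -912 + 366 = -546 kJ/mol.
Thus E(LS) − E(HS) = -394 kJ/mol.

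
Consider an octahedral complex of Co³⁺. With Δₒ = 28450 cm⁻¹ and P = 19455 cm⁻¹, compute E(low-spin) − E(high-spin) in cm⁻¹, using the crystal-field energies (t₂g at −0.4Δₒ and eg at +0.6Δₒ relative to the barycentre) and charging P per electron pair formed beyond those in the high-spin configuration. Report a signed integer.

Co is in group 9, so Co³⁺ is d⁶ (9 − 3 = 6).
High-spin: t₂g⁴ eg², CFSE = -0.4Δₒ = -11380 cm⁻¹.
For low-spin the configuration is t₂g⁶ eg⁰: orbital energy -2.4 × 28450 = -68280 cm⁻¹, and 2 additional pairs relative to high-spin add 38910 cm⁻¹, giving -29370 cm⁻¹.
The difference is -29370 − (-11380) = -17990 cm⁻¹, so low-spin lies lower.

-17990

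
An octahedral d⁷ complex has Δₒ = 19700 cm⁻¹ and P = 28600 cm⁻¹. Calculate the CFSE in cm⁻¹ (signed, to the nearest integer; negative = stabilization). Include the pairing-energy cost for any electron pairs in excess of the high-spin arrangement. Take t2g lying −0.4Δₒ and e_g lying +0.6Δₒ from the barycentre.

-15760

Since Δₒ = 19700 cm⁻¹ < P = 28600 cm⁻¹, the complex adopts the high-spin configuration.
Configuration: t2g^5 e_g^2.
Orbital CFSE = -0.8Δₒ = -0.8 × 19700 = -15760 cm⁻¹.
High-spin has no excess pairs, so no pairing correction applies.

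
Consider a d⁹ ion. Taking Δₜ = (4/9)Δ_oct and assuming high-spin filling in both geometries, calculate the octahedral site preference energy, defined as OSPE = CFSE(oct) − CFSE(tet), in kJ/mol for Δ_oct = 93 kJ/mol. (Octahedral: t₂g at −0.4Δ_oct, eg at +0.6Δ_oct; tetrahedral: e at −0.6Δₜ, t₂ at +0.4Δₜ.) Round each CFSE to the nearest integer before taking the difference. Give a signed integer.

Octahedral (high-spin): t2g^6 e_g^3, CFSE = 6(−0.4) + 3(+0.6) = -0.6Δ_oct = -0.6 × 93 = -56 kJ/mol.
In a tetrahedral site the filling is e^4 t2^5: CFSE(tet) = -0.4Δₜ = -0.4 × (4/9)(93) = -17 kJ/mol.
OSPE = -56 − (-17) = -39 kJ/mol.

-39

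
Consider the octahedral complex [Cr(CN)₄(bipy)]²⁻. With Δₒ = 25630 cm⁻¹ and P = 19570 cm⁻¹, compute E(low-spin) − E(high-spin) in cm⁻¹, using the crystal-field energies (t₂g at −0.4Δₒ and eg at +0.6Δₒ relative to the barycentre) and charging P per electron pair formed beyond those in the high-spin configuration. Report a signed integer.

-6060

Ligand charges: 4×(-1) from CN⁻ and 1×(+0) from bipy sum to -4; with overall charge -2, Cr is +2.
Cr is in group 6, so Cr²⁺ is d⁴ (6 − 2 = 4).
High-spin: t₂g³ eg¹, CFSE = -0.6Δₒ = -15378 cm⁻¹.
For low-spin the configuration is t₂g⁴ eg⁰: orbital energy -1.6 × 25630 = -41008 cm⁻¹, and 1 additional pair relative to high-spin adds 19570 cm⁻¹, giving -21438 cm⁻¹.
The difference is -21438 − (-15378) = -6060 cm⁻¹, so low-spin lies lower.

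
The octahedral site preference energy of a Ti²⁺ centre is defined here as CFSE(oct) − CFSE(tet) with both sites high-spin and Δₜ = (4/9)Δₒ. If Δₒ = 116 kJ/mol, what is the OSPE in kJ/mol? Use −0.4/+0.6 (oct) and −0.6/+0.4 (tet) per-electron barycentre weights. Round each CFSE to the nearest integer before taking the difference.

Ti sits in group 4; removing 2 electrons leaves Ti²⁺ with 4 − 2 = 2 d electrons.
Octahedral high-spin t2g^2 e_g^0: CFSE = -0.8 × 116 = -93 kJ/mol.
Tetrahedral e^2 t2^0 gives -1.2Δₜ = -1.2 × (4/9) × 116 = -62 kJ/mol.
OSPE = CFSE(oct) − CFSE(tet) = -93 − (-62) = -31 kJ/mol.

-31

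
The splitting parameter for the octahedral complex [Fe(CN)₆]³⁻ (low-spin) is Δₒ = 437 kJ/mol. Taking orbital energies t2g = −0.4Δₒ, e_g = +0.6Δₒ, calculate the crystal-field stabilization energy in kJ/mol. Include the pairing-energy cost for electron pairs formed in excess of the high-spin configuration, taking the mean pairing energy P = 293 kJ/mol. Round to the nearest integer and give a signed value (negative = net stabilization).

Each CN⁻ contributes -1; 6 × (-1) = -6. With overall charge -3, Fe is in the +3 oxidation state.
Group 8 minus oxidation state +3 gives a d⁵ configuration for Fe³⁺.
Electron filling gives t2g^5 e_g^0.
CFSE(orbital) = 5×(-0.4Δₒ) + 0×(0.6Δₒ) = -2.0Δₒ; with Δₒ = 437 kJ/mol that is -874 kJ/mol.
High-spin d⁵ would be t2g^3 e_g^2 with 0 pairs; low-spin has 2, so 2 excess pairs cost +2P = +586 kJ/mol.
Overall CFSE = -874 + 586 = -288 kJ/mol.

-288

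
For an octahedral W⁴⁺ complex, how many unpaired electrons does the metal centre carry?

2

W is in group 6, so W⁴⁺ is d² (6 − 4 = 2).
Configuration: t₂g² eg⁰, giving 2 unpaired electrons.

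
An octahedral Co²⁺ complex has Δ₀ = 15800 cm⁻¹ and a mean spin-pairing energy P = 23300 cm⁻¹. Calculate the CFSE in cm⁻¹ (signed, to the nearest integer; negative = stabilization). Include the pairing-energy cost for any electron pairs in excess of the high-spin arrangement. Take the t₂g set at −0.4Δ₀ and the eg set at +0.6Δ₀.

-12640

Co is in group 9, so Co²⁺ is d⁷ (9 − 2 = 7).
Since Δ₀ = 15800 cm⁻¹ < P = 23300 cm⁻¹, the complex adopts the high-spin configuration.
That gives t₂g⁵ eg².
Orbital CFSE = -0.8Δ₀ = -0.8 × 15800 = -12640 cm⁻¹.
High-spin has no excess pairs, so no pairing correction applies.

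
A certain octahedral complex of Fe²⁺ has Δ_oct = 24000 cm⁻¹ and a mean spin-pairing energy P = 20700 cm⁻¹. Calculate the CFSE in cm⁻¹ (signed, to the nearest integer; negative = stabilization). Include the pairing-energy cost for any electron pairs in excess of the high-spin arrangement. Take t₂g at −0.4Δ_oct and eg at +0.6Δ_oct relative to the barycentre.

-16200

Fe sits in group 8; removing 2 electrons leaves Fe²⁺ with 8 − 2 = 6 d electrons.
Here Δ_oct > P (24000 > 20700), so the low-spin state is favoured.
Filling d⁶ accordingly: t₂g⁶ eg⁰.
Orbital CFSE = -2.4Δ_oct = -2.4 × 24000 = -57600 cm⁻¹.
Excess pairs vs high-spin: 3 − 1 = 2; pairing cost = +41400 cm⁻¹.
Net CFSE = -57600 + 41400 = -16200 cm⁻¹.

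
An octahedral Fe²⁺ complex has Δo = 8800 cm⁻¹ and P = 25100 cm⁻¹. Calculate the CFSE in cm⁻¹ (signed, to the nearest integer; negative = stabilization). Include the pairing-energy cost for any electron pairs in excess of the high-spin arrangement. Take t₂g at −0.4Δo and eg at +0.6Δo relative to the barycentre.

-3520

Fe²⁺: group 8, so d-count = 8 − 2 = 6.
Here Δo < P (8800 < 25100), so the high-spin state is favoured.
Filling d⁶ accordingly: t₂g⁴ eg².
Orbital CFSE = -0.4Δo = -0.4 × 8800 = -3520 cm⁻¹.
High-spin has no excess pairs, so no pairing correction applies.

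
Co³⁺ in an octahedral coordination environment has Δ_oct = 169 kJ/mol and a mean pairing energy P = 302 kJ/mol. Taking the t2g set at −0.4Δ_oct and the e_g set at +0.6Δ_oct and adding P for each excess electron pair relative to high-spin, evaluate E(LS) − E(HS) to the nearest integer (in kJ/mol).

Group 9 minus oxidation state +3 gives a d⁶ configuration for Co³⁺.
High-spin: t2g^4 e_g^2, CFSE = -0.4Δ_oct = -68 kJ/mol.
For low-spin the configuration is t2g^6 e_g^0: orbital energy -2.4 × 169 = -406 kJ/mol, and 2 additional pairs relative to high-spin add 604 kJ/mol, giving 198 kJ/mol.
The difference is 198 − (-68) = 266 kJ/mol, so high-spin lies lower.

266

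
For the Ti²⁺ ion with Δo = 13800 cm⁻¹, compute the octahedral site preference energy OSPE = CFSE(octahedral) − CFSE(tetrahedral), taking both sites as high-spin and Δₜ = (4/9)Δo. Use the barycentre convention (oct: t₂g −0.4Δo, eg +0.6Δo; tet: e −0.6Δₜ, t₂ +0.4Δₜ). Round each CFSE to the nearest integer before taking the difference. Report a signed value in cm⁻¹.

-3680

Ti sits in group 4; removing 2 electrons leaves Ti²⁺ with 4 − 2 = 2 d electrons.
In an octahedral site d² (HS) is t₂g² eg⁰, giving CFSE(oct) = -0.8Δo = -11040 cm⁻¹.
Tetrahedral e² t₂⁰ gives -1.2Δₜ = -1.2 × (4/9) × 13800 = -7360 cm⁻¹.
Subtracting, OSPE = -11040 − (-7360) = -3680 cm⁻¹.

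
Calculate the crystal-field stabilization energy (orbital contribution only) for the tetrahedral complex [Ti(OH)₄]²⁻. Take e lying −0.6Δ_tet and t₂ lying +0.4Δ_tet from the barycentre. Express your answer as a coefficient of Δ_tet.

Each OH⁻ contributes -1; 4 × (-1) = -4. With overall charge -2, Ti is in the +2 oxidation state.
Ti is in group 4, so Ti²⁺ is d² (4 − 2 = 2).
Tetrahedral fields are weak (Δₜ ≈ 4/9 Δₒ), so electrons fill high-spin.
Configuration: e² t₂⁰.
CFSE = 2(-0.6Δ_tet) + 0(0.4Δ_tet) = -1.2Δ_tet + 0.0Δ_tet = -1.2Δ_tet.

-1.2 Δ_tet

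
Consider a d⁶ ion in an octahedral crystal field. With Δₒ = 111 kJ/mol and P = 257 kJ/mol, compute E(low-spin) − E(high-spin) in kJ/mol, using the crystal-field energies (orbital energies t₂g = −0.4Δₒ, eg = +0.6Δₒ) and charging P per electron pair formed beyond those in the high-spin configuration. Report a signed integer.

In the high-spin limit (t₂g⁴ eg²) the orbital term is -0.4Δₒ = -44 kJ/mol, with no excess pairing.
Low-spin: t₂g⁶ eg⁰, orbital CFSE = -2.4Δₒ = -266 kJ/mol; plus 2 excess pairs × P = +514 kJ/mol; total 248 kJ/mol.
The difference is 248 − (-44) = 292 kJ/mol, so high-spin lies lower.

292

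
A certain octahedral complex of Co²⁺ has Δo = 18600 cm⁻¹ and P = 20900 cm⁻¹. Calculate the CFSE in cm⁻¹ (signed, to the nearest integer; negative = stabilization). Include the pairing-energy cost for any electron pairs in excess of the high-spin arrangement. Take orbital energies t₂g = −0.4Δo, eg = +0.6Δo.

-14880

Co is in group 9, so Co²⁺ is d⁷ (9 − 2 = 7).
Here Δo < P (18600 < 20900), so the high-spin state is favoured.
Configuration: t₂g⁵ eg².
Orbital CFSE = -0.8Δo = -0.8 × 18600 = -14880 cm⁻¹.
High-spin has no excess pairs, so no pairing correction applies.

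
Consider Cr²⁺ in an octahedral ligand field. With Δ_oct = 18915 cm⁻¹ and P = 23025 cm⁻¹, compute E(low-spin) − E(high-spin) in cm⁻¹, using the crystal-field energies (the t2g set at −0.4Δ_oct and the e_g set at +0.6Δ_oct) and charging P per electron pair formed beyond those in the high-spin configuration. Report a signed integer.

Cr is in group 6, so Cr²⁺ is d⁴ (6 − 2 = 4).
In the high-spin limit (t2g^3 e_g^1) the orbital term is -0.6Δ_oct = -11349 cm⁻¹, with no excess pairing.
For low-spin the configuration is t2g^4 e_g^0: orbital energy -1.6 × 18915 = -30264 cm⁻¹, and 1 additional pair relative to high-spin adds 23025 cm⁻¹, giving -7239 cm⁻¹.
Thus E(LS) − E(HS) = 4110 cm⁻¹.

4110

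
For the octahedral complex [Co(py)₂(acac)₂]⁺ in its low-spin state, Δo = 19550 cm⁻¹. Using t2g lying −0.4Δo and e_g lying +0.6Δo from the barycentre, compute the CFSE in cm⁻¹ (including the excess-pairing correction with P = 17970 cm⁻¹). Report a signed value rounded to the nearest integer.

Ligand charges: 2×(+0) from py and 2×(-1) from acac⁻ sum to -2; with overall charge +1, Co is +3.
Co is in group 9, so Co³⁺ is d⁶ (9 − 3 = 6).
Electron filling gives t2g^6 e_g^0.
Orbital CFSE = 6(-0.4) + 0(0.6) = -2.4Δo = -2.4 × 19550 = -46920 cm⁻¹.
High-spin d⁶ would be t2g^4 e_g^2 with 1 pair; low-spin has 3, so 2 excess pairs cost +2P = +35940 cm⁻¹.
Combining: -46920 + 35940 = -10980 cm⁻¹.

-10980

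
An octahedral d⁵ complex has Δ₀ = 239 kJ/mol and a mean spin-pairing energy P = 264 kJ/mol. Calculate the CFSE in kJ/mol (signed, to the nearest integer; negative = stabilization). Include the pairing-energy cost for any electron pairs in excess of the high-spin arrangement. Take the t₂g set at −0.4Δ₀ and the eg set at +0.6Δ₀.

Since Δ₀ = 239 kJ/mol < P = 264 kJ/mol, the complex adopts the high-spin configuration.
Configuration: t₂g³ eg².
Orbital CFSE = 0.0Δ₀ = 0.0 × 239 = 0 kJ/mol.
High-spin has no excess pairs, so no pairing correction applies.

0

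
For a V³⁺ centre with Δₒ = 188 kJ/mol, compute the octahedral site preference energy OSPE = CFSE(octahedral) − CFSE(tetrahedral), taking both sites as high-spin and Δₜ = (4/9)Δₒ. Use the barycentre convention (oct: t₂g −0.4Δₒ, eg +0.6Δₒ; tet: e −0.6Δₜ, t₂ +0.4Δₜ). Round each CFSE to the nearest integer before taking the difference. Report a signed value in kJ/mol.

V is in group 5, so V³⁺ is d² (5 − 3 = 2).
In an octahedral site d² (HS) is t₂g² eg⁰, giving CFSE(oct) = -0.8Δₒ = -150 kJ/mol.
Tetrahedral e² t₂⁰ gives -1.2Δₜ = -1.2 × (4/9) × 188 = -100 kJ/mol.
OSPE = CFSE(oct) − CFSE(tet) = -150 − (-100) = -50 kJ/mol.

-50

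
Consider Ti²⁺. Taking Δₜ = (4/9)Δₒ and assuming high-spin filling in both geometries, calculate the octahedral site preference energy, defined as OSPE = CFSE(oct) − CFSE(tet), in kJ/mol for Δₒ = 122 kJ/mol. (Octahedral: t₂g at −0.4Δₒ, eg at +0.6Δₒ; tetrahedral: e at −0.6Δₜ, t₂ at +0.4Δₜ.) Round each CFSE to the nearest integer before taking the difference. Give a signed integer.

-33

Ti is in group 4, so Ti²⁺ is d² (4 − 2 = 2).
Octahedral high-spin t₂g² eg⁰: CFSE = -0.8 × 122 = -98 kJ/mol.
In a tetrahedral site the filling is e² t₂⁰: CFSE(tet) = -1.2Δₜ = -1.2 × (4/9)(122) = -65 kJ/mol.
Subtracting, OSPE = -98 − (-65) = -33 kJ/mol.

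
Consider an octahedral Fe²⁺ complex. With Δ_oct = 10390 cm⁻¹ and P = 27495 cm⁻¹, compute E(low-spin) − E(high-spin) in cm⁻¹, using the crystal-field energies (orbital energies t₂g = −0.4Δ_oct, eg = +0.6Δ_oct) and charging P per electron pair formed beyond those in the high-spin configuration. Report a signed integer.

Fe sits in group 8; removing 2 electrons leaves Fe²⁺ with 8 − 2 = 6 d electrons.
High-spin d⁶ fills as t₂g⁴ eg² with CFSE 4(−0.4) + 2(+0.6) = -0.4Δ_oct = -4156 cm⁻¹.
Low-spin t₂g⁶ eg⁰ gives -2.4Δ_oct = -24936 cm⁻¹, but forming 2 extra pairs costs 2P = 54990 cm⁻¹, so E(LS) = -24936 + 54990 = 30054 cm⁻¹.
E(LS) − E(HS) = 30054 − (-4156) = 34210 cm⁻¹.

34210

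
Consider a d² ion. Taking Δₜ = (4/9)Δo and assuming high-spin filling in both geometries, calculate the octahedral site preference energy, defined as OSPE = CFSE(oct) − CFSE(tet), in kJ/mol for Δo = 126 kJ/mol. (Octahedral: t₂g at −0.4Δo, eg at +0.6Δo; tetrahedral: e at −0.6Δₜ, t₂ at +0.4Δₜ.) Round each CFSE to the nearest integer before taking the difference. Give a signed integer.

-34

Octahedral (high-spin): t₂g² eg⁰, CFSE = 2(−0.4) + 0(+0.6) = -0.8Δo = -0.8 × 126 = -101 kJ/mol.
Tetrahedral: e² t₂⁰, CFSE = 2(−0.6) + 0(+0.4) = -1.2Δₜ = -1.2 × (4/9) × 126 = -67 kJ/mol.
OSPE = CFSE(oct) − CFSE(tet) = -101 − (-67) = -34 kJ/mol.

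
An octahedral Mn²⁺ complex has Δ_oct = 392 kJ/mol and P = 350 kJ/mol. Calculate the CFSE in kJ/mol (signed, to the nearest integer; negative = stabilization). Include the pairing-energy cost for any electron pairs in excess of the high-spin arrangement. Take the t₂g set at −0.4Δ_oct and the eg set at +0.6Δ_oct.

-84

Group 7 minus oxidation state +2 gives a d⁵ configuration for Mn²⁺.
With Δ_oct > P the complex is low-spin.
Filling d⁵ accordingly: t₂g⁵ eg⁰.
Orbital CFSE = -2.0Δ_oct = -2.0 × 392 = -784 kJ/mol.
Excess pairs vs high-spin: 2 − 0 = 2; pairing cost = +700 kJ/mol.
Net CFSE = -784 + 700 = -84 kJ/mol.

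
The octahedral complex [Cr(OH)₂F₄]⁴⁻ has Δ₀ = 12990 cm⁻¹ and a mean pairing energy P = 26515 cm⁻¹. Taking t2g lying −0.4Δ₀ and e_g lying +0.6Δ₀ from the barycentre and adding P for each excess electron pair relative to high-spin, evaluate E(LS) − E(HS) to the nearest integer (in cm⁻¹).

Ligand charges: 2×(-1) from OH⁻ and 4×(-1) from F⁻ sum to -6; with overall charge -4, Cr is +2.
Group 6 minus oxidation state +2 gives a d⁴ configuration for Cr²⁺.
High-spin d⁴ fills as t2g^3 e_g^1 with CFSE 3(−0.4) + 1(+0.6) = -0.6Δ₀ = -7794 cm⁻¹.
Low-spin t2g^4 e_g^0 gives -1.6Δ₀ = -20784 cm⁻¹, but forming 1 extra pair costs 1P = 26515 cm⁻¹, so E(LS) = -20784 + 26515 = 5731 cm⁻¹.
Thus E(LS) − E(HS) = 13525 cm⁻¹.

13525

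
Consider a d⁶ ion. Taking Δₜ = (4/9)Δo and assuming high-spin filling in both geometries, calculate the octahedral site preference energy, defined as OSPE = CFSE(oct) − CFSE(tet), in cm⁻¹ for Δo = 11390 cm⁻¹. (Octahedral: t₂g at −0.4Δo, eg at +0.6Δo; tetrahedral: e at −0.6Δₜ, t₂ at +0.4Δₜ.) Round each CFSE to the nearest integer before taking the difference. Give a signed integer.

-1519

Octahedral high-spin t₂g⁴ eg²: CFSE = -0.4 × 11390 = -4556 cm⁻¹.
Tetrahedral: e³ t₂³, CFSE = 3(−0.6) + 3(+0.4) = -0.6Δₜ = -0.6 × (4/9) × 11390 = -3037 cm⁻¹.
Subtracting, OSPE = -4556 − (-3037) = -1519 cm⁻¹.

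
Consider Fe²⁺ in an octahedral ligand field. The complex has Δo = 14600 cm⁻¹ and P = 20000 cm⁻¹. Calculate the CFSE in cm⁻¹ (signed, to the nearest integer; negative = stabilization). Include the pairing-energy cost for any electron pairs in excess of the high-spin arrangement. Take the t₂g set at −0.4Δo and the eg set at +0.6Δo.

-5840

Fe sits in group 8; removing 2 electrons leaves Fe²⁺ with 8 − 2 = 6 d electrons.
Since Δo = 14600 cm⁻¹ < P = 20000 cm⁻¹, the complex adopts the high-spin configuration.
That gives t₂g⁴ eg².
Orbital CFSE = -0.4Δo = -0.4 × 14600 = -5840 cm⁻¹.
High-spin has no excess pairs, so no pairing correction applies.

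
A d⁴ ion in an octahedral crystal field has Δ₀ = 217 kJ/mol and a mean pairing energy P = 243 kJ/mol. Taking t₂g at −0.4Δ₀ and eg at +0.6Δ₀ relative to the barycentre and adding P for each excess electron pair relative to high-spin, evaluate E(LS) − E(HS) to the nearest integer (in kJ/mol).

26

High-spin d⁴ fills as t₂g³ eg¹ with CFSE 3(−0.4) + 1(+0.6) = -0.6Δ₀ = -130 kJ/mol.
Low-spin t₂g⁴ eg⁰ gives -1.6Δ₀ = -347 kJ/mol, but forming 1 extra pair costs 1P = 243 kJ/mol, so E(LS) = -347 + 243 = -104 kJ/mol.
E(LS) − E(HS) = -104 − (-130) = 26 kJ/mol.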